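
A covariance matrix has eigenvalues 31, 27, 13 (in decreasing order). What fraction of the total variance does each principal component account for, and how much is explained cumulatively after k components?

Step 1 — total variance = trace(Sigma) = Σ λ_i = 31 + 27 + 13 = 71.

Step 2 — fraction explained by component i = λ_i / Σ λ:
  PC1: 31/71 = 0.4366
  PC2: 27/71 = 0.3803
  PC3: 13/71 = 0.1831

Step 3 — cumulative fraction after k components = (λ_1 + ... + λ_k) / Σ λ:
  k = 1: 31/71 = 0.4366
  k = 2: (31 + 27)/71 = 58/71 = 0.8169
  k = 3: (31 + 27 + 13)/71 = 71/71 = 1

Summary (fraction, with percent):

explained: PC1 0.4366 (43.66%), PC2 0.3803 (38.03%), PC3 0.1831 (18.31%);  cumulative: 0.4366, 0.8169, 1


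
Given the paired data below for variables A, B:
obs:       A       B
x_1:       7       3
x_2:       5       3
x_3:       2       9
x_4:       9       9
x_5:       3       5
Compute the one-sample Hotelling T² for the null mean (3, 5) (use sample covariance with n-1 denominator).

Step 1 — sample mean vector:
  mean(A) = (7 + 5 + 2 + 9 + 3) / 5 = 26/5 = 5.2
  mean(B) = (3 + 3 + 9 + 9 + 5) / 5 = 29/5 = 5.8
  x̄ = (5.2, 5.8),  deviation x̄ - mu_0 = (5.2, 5.8) - (3, 5) = (2.2, 0.8).

Step 2 — sample covariance matrix, S[i,j] = (1/(n-1)) · Σ_k (x_{k,i} - mean_i) · (x_{k,j} - mean_j), divisor n-1 = 4:
  S[A,A] = ((1.8)·(1.8) + (-0.2)·(-0.2) + (-3.2)·(-3.2) + (3.8)·(3.8) + (-2.2)·(-2.2)) / 4 = 32.8/4 = 8.2
  S[A,B] = ((1.8)·(-2.8) + (-0.2)·(-2.8) + (-3.2)·(3.2) + (3.8)·(3.2) + (-2.2)·(-0.8)) / 4 = -0.8/4 = -0.2
  S[B,B] = ((-2.8)·(-2.8) + (-2.8)·(-2.8) + (3.2)·(3.2) + (3.2)·(3.2) + (-0.8)·(-0.8)) / 4 = 36.8/4 = 9.2
  S = [[8.2, -0.2],
 [-0.2, 9.2]].

Step 3 — invert S. det(S) = 8.2·9.2 - (-0.2)² = 75.4.
  S^{-1} = (1/det) · [[d, -b], [-b, a]] = [[0.122, 0.0027],
 [0.0027, 0.1088]].

Step 4 — quadratic form (x̄ - mu_0)^T · S^{-1} · (x̄ - mu_0):
  S^{-1} · (x̄ - mu_0) = (0.2706, 0.0928),
  (x̄ - mu_0)^T · [...] = (2.2)·(0.2706) + (0.8)·(0.0928) = 0.6695.

Step 5 — scale by n: T² = 5 · 0.6695 = 3.3475.

T² ≈ 3.3475


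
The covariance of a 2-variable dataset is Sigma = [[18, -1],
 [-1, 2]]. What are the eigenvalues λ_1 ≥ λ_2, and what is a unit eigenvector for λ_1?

Step 1 — characteristic polynomial of 2×2 Sigma:
  det(Sigma - λI) = λ² - trace · λ + det = 0.
  trace = 18 + 2 = 20, det = 18·2 - (-1)² = 35.
Step 2 — discriminant:
  Δ = trace² - 4·det = 400 - 140 = 260.
Step 3 — eigenvalues:
  λ = (trace ± √Δ)/2 = (20 ± 16.1245)/2,
  λ_1 = 18.0623,  λ_2 = 1.9377.

Step 4 — unit eigenvector for λ_1: solve (Sigma - λ_1 I)v = 0. First row:
  (18 - 18.0623)·v_x + (-1)·v_y = 0, i.e. (-0.0623)·v_x + (-1)·v_y = 0,
  so v ∝ (b, λ_1 - a) = (-1, 0.0623); multiply by -1 so the first entry is positive: u = (1, -0.0623).
  ||u|| = √((1)² + (-0.0623)²) = √(1.0039) ≈ 1.0019,
  v_1 = u/||u|| ≈ (0.9981, -0.0621) (||v_1|| = 1).

λ_1 = 18.0623,  λ_2 = 1.9377;  v_1 ≈ (0.9981, -0.0621)


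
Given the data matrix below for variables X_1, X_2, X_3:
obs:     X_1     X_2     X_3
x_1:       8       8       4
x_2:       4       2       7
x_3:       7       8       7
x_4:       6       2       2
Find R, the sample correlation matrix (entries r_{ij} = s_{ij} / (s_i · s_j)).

Step 1 — column means:
  mean(X_1) = (8 + 4 + 7 + 6) / 4 = 25/4 = 6.25
  mean(X_2) = (8 + 2 + 8 + 2) / 4 = 20/4 = 5
  mean(X_3) = (4 + 7 + 7 + 2) / 4 = 20/4 = 5

Step 2 — sample variances and covariances s[i,j] = (1/(n-1)) · Σ_k (x_{k,i} - mean_i) · (x_{k,j} - mean_j), with n-1 = 3:
  s[X_1,X_1] = ((1.75)·(1.75) + (-2.25)·(-2.25) + (0.75)·(0.75) + (-0.25)·(-0.25)) / 3 = 8.75/3 = 2.9167
  s[X_1,X_2] = ((1.75)·(3) + (-2.25)·(-3) + (0.75)·(3) + (-0.25)·(-3)) / 3 = 15/3 = 5
  s[X_1,X_3] = ((1.75)·(-1) + (-2.25)·(2) + (0.75)·(2) + (-0.25)·(-3)) / 3 = -4/3 = -1.3333
  s[X_2,X_2] = ((3)·(3) + (-3)·(-3) + (3)·(3) + (-3)·(-3)) / 3 = 36/3 = 12
  s[X_2,X_3] = ((3)·(-1) + (-3)·(2) + (3)·(2) + (-3)·(-3)) / 3 = 6/3 = 2
  s[X_3,X_3] = ((-1)·(-1) + (2)·(2) + (2)·(2) + (-3)·(-3)) / 3 = 18/3 = 6
  Sample standard deviations s_i = √(s[i,i]):
  s(X_1) = √(2.9167) = 1.7078
  s(X_2) = √(12) = 3.4641
  s(X_3) = √(6) = 2.4495

Step 3 — r_{ij} = s_{ij} / (s_i · s_j):
  r[X_1,X_1] = 1 (diagonal).
  r[X_1,X_2] = 5 / (1.7078 · 3.4641) = 5 / 5.9161 = 0.8452
  r[X_1,X_3] = -1.3333 / (1.7078 · 2.4495) = -1.3333 / 4.1833 = -0.3187
  r[X_2,X_2] = 1 (diagonal).
  r[X_2,X_3] = 2 / (3.4641 · 2.4495) = 2 / 8.4853 = 0.2357
  r[X_3,X_3] = 1 (diagonal).

R is symmetric with unit diagonal. Assembling:

R = [[1, 0.8452, -0.3187],
 [0.8452, 1, 0.2357],
 [-0.3187, 0.2357, 1]]


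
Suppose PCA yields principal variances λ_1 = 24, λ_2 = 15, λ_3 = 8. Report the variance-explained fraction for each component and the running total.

Step 1 — total variance = trace(Sigma) = Σ λ_i = 24 + 15 + 8 = 47.

Step 2 — fraction explained by component i = λ_i / Σ λ:
  PC1: 24/47 = 0.5106
  PC2: 15/47 = 0.3191
  PC3: 8/47 = 0.1702

Step 3 — cumulative fraction after k components = (λ_1 + ... + λ_k) / Σ λ:
  k = 1: 24/47 = 0.5106
  k = 2: (24 + 15)/47 = 39/47 = 0.8298
  k = 3: (24 + 15 + 8)/47 = 47/47 = 1

Summary (fraction, with percent):

explained: PC1 0.5106 (51.06%), PC2 0.3191 (31.91%), PC3 0.1702 (17.02%);  cumulative: 0.5106, 0.8298, 1


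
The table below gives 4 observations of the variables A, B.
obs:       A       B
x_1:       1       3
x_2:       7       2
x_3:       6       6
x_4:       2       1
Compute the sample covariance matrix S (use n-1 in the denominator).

Step 1 — column means:
  mean(A) = (1 + 7 + 6 + 2) / 4 = 16/4 = 4
  mean(B) = (3 + 2 + 6 + 1) / 4 = 12/4 = 3

Step 2 — sample covariance S[i,j] = (1/(n-1)) · Σ_k (x_{k,i} - mean_i) · (x_{k,j} - mean_j), with n-1 = 3.
  S[A,A] = ((-3)·(-3) + (3)·(3) + (2)·(2) + (-2)·(-2)) / 3 = 26/3 = 8.6667
  S[A,B] = ((-3)·(0) + (3)·(-1) + (2)·(3) + (-2)·(-2)) / 3 = 7/3 = 2.3333
  S[B,B] = ((0)·(0) + (-1)·(-1) + (3)·(3) + (-2)·(-2)) / 3 = 14/3 = 4.6667

S is symmetric (S[j,i] = S[i,j]). Assembling:

S = [[8.6667, 2.3333],
 [2.3333, 4.6667]]


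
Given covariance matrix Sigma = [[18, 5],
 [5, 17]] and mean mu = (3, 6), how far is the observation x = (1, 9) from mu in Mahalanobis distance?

Step 1 — centre the observation: (x - mu) = (-2, 3).

Step 2 — invert Sigma. det(Sigma) = 18·17 - (5)² = 281.
  Sigma^{-1} = (1/det) · [[d, -b], [-b, a]] = [[0.0605, -0.0178],
 [-0.0178, 0.0641]].

Step 3 — form the quadratic (x - mu)^T · Sigma^{-1} · (x - mu):
  Sigma^{-1} · (x - mu) = (-0.1744, 0.2278).
  (x - mu)^T · [Sigma^{-1} · (x - mu)] = (-2)·(-0.1744) + (3)·(0.2278) = 1.032.

Step 4 — take square root: d = √(1.032) ≈ 1.0159.

d(x, mu) = √(1.032) ≈ 1.0159


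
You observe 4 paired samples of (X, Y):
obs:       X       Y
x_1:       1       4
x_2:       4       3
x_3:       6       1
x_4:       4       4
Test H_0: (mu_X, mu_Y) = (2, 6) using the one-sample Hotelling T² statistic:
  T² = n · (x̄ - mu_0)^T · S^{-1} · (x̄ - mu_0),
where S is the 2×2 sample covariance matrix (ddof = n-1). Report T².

Step 1 — sample mean vector:
  mean(X) = (1 + 4 + 6 + 4) / 4 = 15/4 = 3.75
  mean(Y) = (4 + 3 + 1 + 4) / 4 = 12/4 = 3
  x̄ = (3.75, 3),  deviation x̄ - mu_0 = (3.75, 3) - (2, 6) = (1.75, -3).

Step 2 — sample covariance matrix, S[i,j] = (1/(n-1)) · Σ_k (x_{k,i} - mean_i) · (x_{k,j} - mean_j), divisor n-1 = 3:
  S[X,X] = ((-2.75)·(-2.75) + (0.25)·(0.25) + (2.25)·(2.25) + (0.25)·(0.25)) / 3 = 12.75/3 = 4.25
  S[X,Y] = ((-2.75)·(1) + (0.25)·(0) + (2.25)·(-2) + (0.25)·(1)) / 3 = -7/3 = -2.3333
  S[Y,Y] = ((1)·(1) + (0)·(0) + (-2)·(-2) + (1)·(1)) / 3 = 6/3 = 2
  S = [[4.25, -2.3333],
 [-2.3333, 2]].

Step 3 — invert S. det(S) = 4.25·2 - (-2.3333)² = 3.0556.
  S^{-1} = (1/det) · [[d, -b], [-b, a]] = [[0.6545, 0.7636],
 [0.7636, 1.3909]].

Step 4 — quadratic form (x̄ - mu_0)^T · S^{-1} · (x̄ - mu_0):
  S^{-1} · (x̄ - mu_0) = (-1.1455, -2.8364),
  (x̄ - mu_0)^T · [...] = (1.75)·(-1.1455) + (-3)·(-2.8364) = 6.5045.

Step 5 — scale by n: T² = 4 · 6.5045 = 26.0182.

T² ≈ 26.0182


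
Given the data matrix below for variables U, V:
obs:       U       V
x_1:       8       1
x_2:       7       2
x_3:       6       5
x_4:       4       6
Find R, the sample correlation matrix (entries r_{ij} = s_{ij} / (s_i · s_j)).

Step 1 — column means:
  mean(U) = (8 + 7 + 6 + 4) / 4 = 25/4 = 6.25
  mean(V) = (1 + 2 + 5 + 6) / 4 = 14/4 = 3.5

Step 2 — sample variances and covariances s[i,j] = (1/(n-1)) · Σ_k (x_{k,i} - mean_i) · (x_{k,j} - mean_j), with n-1 = 3:
  s[U,U] = ((1.75)·(1.75) + (0.75)·(0.75) + (-0.25)·(-0.25) + (-2.25)·(-2.25)) / 3 = 8.75/3 = 2.9167
  s[U,V] = ((1.75)·(-2.5) + (0.75)·(-1.5) + (-0.25)·(1.5) + (-2.25)·(2.5)) / 3 = -11.5/3 = -3.8333
  s[V,V] = ((-2.5)·(-2.5) + (-1.5)·(-1.5) + (1.5)·(1.5) + (2.5)·(2.5)) / 3 = 17/3 = 5.6667
  Sample standard deviations s_i = √(s[i,i]):
  s(U) = √(2.9167) = 1.7078
  s(V) = √(5.6667) = 2.3805

Step 3 — r_{ij} = s_{ij} / (s_i · s_j):
  r[U,U] = 1 (diagonal).
  r[U,V] = -3.8333 / (1.7078 · 2.3805) = -3.8333 / 4.0654 = -0.9429
  r[V,V] = 1 (diagonal).

R is symmetric with unit diagonal. Assembling:

R = [[1, -0.9429],
 [-0.9429, 1]]


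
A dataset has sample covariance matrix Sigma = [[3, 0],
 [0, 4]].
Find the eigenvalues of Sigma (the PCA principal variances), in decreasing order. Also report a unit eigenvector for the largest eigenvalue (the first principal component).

Step 1 — characteristic polynomial of 2×2 Sigma:
  det(Sigma - λI) = λ² - trace · λ + det = 0.
  trace = 3 + 4 = 7, det = 3·4 - (0)² = 12.
Step 2 — discriminant:
  Δ = trace² - 4·det = 49 - 48 = 1.
Step 3 — eigenvalues:
  λ = (trace ± √Δ)/2 = (7 ± 1)/2,
  λ_1 = 4,  λ_2 = 3.

Step 4 — unit eigenvector for λ_1: Sigma is diagonal, so its eigenvectors are the coordinate axes. λ_1 = 4 is the diagonal entry on the second coordinate axis, hence
  v_1 = (0, 1) (||v_1|| = 1).

λ_1 = 4,  λ_2 = 3;  v_1 ≈ (0, 1)


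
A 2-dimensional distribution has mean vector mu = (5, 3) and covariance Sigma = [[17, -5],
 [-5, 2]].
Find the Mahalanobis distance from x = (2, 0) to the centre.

Step 1 — centre the observation: (x - mu) = (-3, -3).

Step 2 — invert Sigma. det(Sigma) = 17·2 - (-5)² = 9.
  Sigma^{-1} = (1/det) · [[d, -b], [-b, a]] = [[0.2222, 0.5556],
 [0.5556, 1.8889]].

Step 3 — form the quadratic (x - mu)^T · Sigma^{-1} · (x - mu):
  Sigma^{-1} · (x - mu) = (-2.3333, -7.3333).
  (x - mu)^T · [Sigma^{-1} · (x - mu)] = (-3)·(-2.3333) + (-3)·(-7.3333) = 29.

Step 4 — take square root: d = √(29) ≈ 5.3852.

d(x, mu) = √(29) ≈ 5.3852


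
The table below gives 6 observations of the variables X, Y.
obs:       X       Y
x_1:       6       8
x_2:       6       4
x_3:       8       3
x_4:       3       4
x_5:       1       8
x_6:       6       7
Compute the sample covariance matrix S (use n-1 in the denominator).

Step 1 — column means:
  mean(X) = (6 + 6 + 8 + 3 + 1 + 6) / 6 = 30/6 = 5
  mean(Y) = (8 + 4 + 3 + 4 + 8 + 7) / 6 = 34/6 = 5.6667

Step 2 — sample covariance S[i,j] = (1/(n-1)) · Σ_k (x_{k,i} - mean_i) · (x_{k,j} - mean_j), with n-1 = 5.
  S[X,X] = ((1)·(1) + (1)·(1) + (3)·(3) + (-2)·(-2) + (-4)·(-4) + (1)·(1)) / 5 = 32/5 = 6.4
  S[X,Y] = ((1)·(2.3333) + (1)·(-1.6667) + (3)·(-2.6667) + (-2)·(-1.6667) + (-4)·(2.3333) + (1)·(1.3333)) / 5 = -12/5 = -2.4
  S[Y,Y] = ((2.3333)·(2.3333) + (-1.6667)·(-1.6667) + (-2.6667)·(-2.6667) + (-1.6667)·(-1.6667) + (2.3333)·(2.3333) + (1.3333)·(1.3333)) / 5 = 25.3333/5 = 5.0667

S is symmetric (S[j,i] = S[i,j]). Assembling:

S = [[6.4, -2.4],
 [-2.4, 5.0667]]


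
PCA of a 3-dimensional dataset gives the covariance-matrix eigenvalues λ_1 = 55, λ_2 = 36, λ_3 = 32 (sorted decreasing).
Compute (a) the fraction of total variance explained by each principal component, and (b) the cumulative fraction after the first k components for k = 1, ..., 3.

Step 1 — total variance = trace(Sigma) = Σ λ_i = 55 + 36 + 32 = 123.

Step 2 — fraction explained by component i = λ_i / Σ λ:
  PC1: 55/123 = 0.4472
  PC2: 36/123 = 0.2927
  PC3: 32/123 = 0.2602

Step 3 — cumulative fraction after k components = (λ_1 + ... + λ_k) / Σ λ:
  k = 1: 55/123 = 0.4472
  k = 2: (55 + 36)/123 = 91/123 = 0.7398
  k = 3: (55 + 36 + 32)/123 = 123/123 = 1

Summary (fraction, with percent):

explained: PC1 0.4472 (44.72%), PC2 0.2927 (29.27%), PC3 0.2602 (26.02%);  cumulative: 0.4472, 0.7398, 1


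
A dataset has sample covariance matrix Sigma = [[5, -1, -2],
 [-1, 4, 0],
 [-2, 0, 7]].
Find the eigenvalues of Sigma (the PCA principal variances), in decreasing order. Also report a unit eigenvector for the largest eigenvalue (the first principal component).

Step 1 — characteristic polynomial p(λ) = det(λI - Sigma) = λ³ - tr·λ² + c_1·λ - det, where tr = trace, c_1 = sum of the principal 2×2 minors, det = det(Sigma):
  tr = 5 + 4 + 7 = 16,
  c_1 = (5·4 - (-1)²) + (5·7 - (-2)²) + (4·7 - (0)²) = 19 + 31 + 28 = 78,
  det = 5·(4·7 - (0)²) - (-1)·((-1)·7 - (0)·(-2)) + (-2)·((-1)·(0) - 4·(-2)) = 5·(28) - (-1)·(-7) + (-2)·(8) = 117.
  So p(λ) = λ³ - 16λ² + 78λ - 117.
Step 2 — look for an integer root (rational root theorem: any rational root is an integer divisor of 117). Testing λ = 3:
  p(3) = 27 - 144 + 234 - 117 = 0  ✓
  Dividing out (λ - 3): p(λ) = (λ - 3)(λ² - 13λ + 39).
Step 3 — remaining eigenvalues from the quadratic λ² - 13λ + 39 = 0:
  Δ = 13² - 4·39 = 169 - 156 = 13,  λ = (13 ± √13)/2 = (13 ± 3.6056)/2 ≈ 8.3028 or 4.6972.
  Sorted: λ_1 = 8.3028,  λ_2 = 4.6972,  λ_3 = 3  (check: sum = 16 = tr ✓).

Step 4 — unit eigenvector for λ_1 ≈ 8.3028: v spans the null space of (Sigma - λ_1 I), whose rows are
  r_1 = (-3.3028, -1, -2),  r_2 = (-1, -4.3028, 0),  r_3 = (-2, 0, -1.3028).
  v is orthogonal to every row, so take v ∝ r_1 × r_2 = ((-1)·(0) - (-2)·(-4.3028), (-2)·(-1) - (-3.3028)·(0), (-3.3028)·(-4.3028) - (-1)·(-1)) ≈ (-8.6056, 2, 13.2111).
  Rescale (multiply by -1 so the first nonzero entry is positive): u = (8.6056, -2, -13.2111).
  ||u|| = √((8.6056)² + (-2)² + (-13.2111)²) = √(252.5887) ≈ 15.893,  v_1 = u/||u|| ≈ (0.5415, -0.1258, -0.8313) (||v_1|| = 1).

λ_1 = 8.3028,  λ_2 = 4.6972,  λ_3 = 3;  v_1 ≈ (0.5415, -0.1258, -0.8313)


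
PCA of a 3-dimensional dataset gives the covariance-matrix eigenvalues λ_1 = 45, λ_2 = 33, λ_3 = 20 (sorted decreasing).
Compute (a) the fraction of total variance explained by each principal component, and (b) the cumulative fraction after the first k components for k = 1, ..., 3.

Step 1 — total variance = trace(Sigma) = Σ λ_i = 45 + 33 + 20 = 98.

Step 2 — fraction explained by component i = λ_i / Σ λ:
  PC1: 45/98 = 0.4592
  PC2: 33/98 = 0.3367
  PC3: 20/98 = 0.2041

Step 3 — cumulative fraction after k components = (λ_1 + ... + λ_k) / Σ λ:
  k = 1: 45/98 = 0.4592
  k = 2: (45 + 33)/98 = 78/98 = 0.7959
  k = 3: (45 + 33 + 20)/98 = 98/98 = 1

Summary (fraction, with percent):

explained: PC1 0.4592 (45.92%), PC2 0.3367 (33.67%), PC3 0.2041 (20.41%);  cumulative: 0.4592, 0.7959, 1


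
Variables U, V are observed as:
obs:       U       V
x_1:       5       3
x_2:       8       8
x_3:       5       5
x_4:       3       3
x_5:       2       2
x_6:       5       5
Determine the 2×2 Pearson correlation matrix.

Step 1 — column means:
  mean(U) = (5 + 8 + 5 + 3 + 2 + 5) / 6 = 28/6 = 4.6667
  mean(V) = (3 + 8 + 5 + 3 + 2 + 5) / 6 = 26/6 = 4.3333

Step 2 — sample variances and covariances s[i,j] = (1/(n-1)) · Σ_k (x_{k,i} - mean_i) · (x_{k,j} - mean_j), with n-1 = 5:
  s[U,U] = ((0.3333)·(0.3333) + (3.3333)·(3.3333) + (0.3333)·(0.3333) + (-1.6667)·(-1.6667) + (-2.6667)·(-2.6667) + (0.3333)·(0.3333)) / 5 = 21.3333/5 = 4.2667
  s[U,V] = ((0.3333)·(-1.3333) + (3.3333)·(3.6667) + (0.3333)·(0.6667) + (-1.6667)·(-1.3333) + (-2.6667)·(-2.3333) + (0.3333)·(0.6667)) / 5 = 20.6667/5 = 4.1333
  s[V,V] = ((-1.3333)·(-1.3333) + (3.6667)·(3.6667) + (0.6667)·(0.6667) + (-1.3333)·(-1.3333) + (-2.3333)·(-2.3333) + (0.6667)·(0.6667)) / 5 = 23.3333/5 = 4.6667
  Sample standard deviations s_i = √(s[i,i]):
  s(U) = √(4.2667) = 2.0656
  s(V) = √(4.6667) = 2.1602

Step 3 — r_{ij} = s_{ij} / (s_i · s_j):
  r[U,U] = 1 (diagonal).
  r[U,V] = 4.1333 / (2.0656 · 2.1602) = 4.1333 / 4.4622 = 0.9263
  r[V,V] = 1 (diagonal).

R is symmetric with unit diagonal. Assembling:

R = [[1, 0.9263],
 [0.9263, 1]]


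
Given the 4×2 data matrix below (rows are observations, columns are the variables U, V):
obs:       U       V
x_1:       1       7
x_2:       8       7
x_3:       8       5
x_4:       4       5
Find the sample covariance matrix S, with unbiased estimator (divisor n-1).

Step 1 — column means:
  mean(U) = (1 + 8 + 8 + 4) / 4 = 21/4 = 5.25
  mean(V) = (7 + 7 + 5 + 5) / 4 = 24/4 = 6

Step 2 — sample covariance S[i,j] = (1/(n-1)) · Σ_k (x_{k,i} - mean_i) · (x_{k,j} - mean_j), with n-1 = 3.
  S[U,U] = ((-4.25)·(-4.25) + (2.75)·(2.75) + (2.75)·(2.75) + (-1.25)·(-1.25)) / 3 = 34.75/3 = 11.5833
  S[U,V] = ((-4.25)·(1) + (2.75)·(1) + (2.75)·(-1) + (-1.25)·(-1)) / 3 = -3/3 = -1
  S[V,V] = ((1)·(1) + (1)·(1) + (-1)·(-1) + (-1)·(-1)) / 3 = 4/3 = 1.3333

S is symmetric (S[j,i] = S[i,j]). Assembling:

S = [[11.5833, -1],
 [-1, 1.3333]]


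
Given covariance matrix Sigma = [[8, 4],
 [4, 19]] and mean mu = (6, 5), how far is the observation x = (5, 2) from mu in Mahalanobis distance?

Step 1 — centre the observation: (x - mu) = (-1, -3).

Step 2 — invert Sigma. det(Sigma) = 8·19 - (4)² = 136.
  Sigma^{-1} = (1/det) · [[d, -b], [-b, a]] = [[0.1397, -0.0294],
 [-0.0294, 0.0588]].

Step 3 — form the quadratic (x - mu)^T · Sigma^{-1} · (x - mu):
  Sigma^{-1} · (x - mu) = (-0.0515, -0.1471).
  (x - mu)^T · [Sigma^{-1} · (x - mu)] = (-1)·(-0.0515) + (-3)·(-0.1471) = 0.4926.

Step 4 — take square root: d = √(0.4926) ≈ 0.7019.

d(x, mu) = √(0.4926) ≈ 0.7019


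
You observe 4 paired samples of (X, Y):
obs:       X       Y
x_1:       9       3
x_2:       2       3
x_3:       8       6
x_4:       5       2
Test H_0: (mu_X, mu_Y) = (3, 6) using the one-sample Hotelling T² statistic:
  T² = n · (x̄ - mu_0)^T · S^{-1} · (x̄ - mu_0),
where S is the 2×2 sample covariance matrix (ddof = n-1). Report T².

Step 1 — sample mean vector:
  mean(X) = (9 + 2 + 8 + 5) / 4 = 24/4 = 6
  mean(Y) = (3 + 3 + 6 + 2) / 4 = 14/4 = 3.5
  x̄ = (6, 3.5),  deviation x̄ - mu_0 = (6, 3.5) - (3, 6) = (3, -2.5).

Step 2 — sample covariance matrix, S[i,j] = (1/(n-1)) · Σ_k (x_{k,i} - mean_i) · (x_{k,j} - mean_j), divisor n-1 = 3:
  S[X,X] = ((3)·(3) + (-4)·(-4) + (2)·(2) + (-1)·(-1)) / 3 = 30/3 = 10
  S[X,Y] = ((3)·(-0.5) + (-4)·(-0.5) + (2)·(2.5) + (-1)·(-1.5)) / 3 = 7/3 = 2.3333
  S[Y,Y] = ((-0.5)·(-0.5) + (-0.5)·(-0.5) + (2.5)·(2.5) + (-1.5)·(-1.5)) / 3 = 9/3 = 3
  S = [[10, 2.3333],
 [2.3333, 3]].

Step 3 — invert S. det(S) = 10·3 - (2.3333)² = 24.5556.
  S^{-1} = (1/det) · [[d, -b], [-b, a]] = [[0.1222, -0.095],
 [-0.095, 0.4072]].

Step 4 — quadratic form (x̄ - mu_0)^T · S^{-1} · (x̄ - mu_0):
  S^{-1} · (x̄ - mu_0) = (0.6041, -1.3032),
  (x̄ - mu_0)^T · [...] = (3)·(0.6041) + (-2.5)·(-1.3032) = 5.0701.

Step 5 — scale by n: T² = 4 · 5.0701 = 20.2805.

T² ≈ 20.2805


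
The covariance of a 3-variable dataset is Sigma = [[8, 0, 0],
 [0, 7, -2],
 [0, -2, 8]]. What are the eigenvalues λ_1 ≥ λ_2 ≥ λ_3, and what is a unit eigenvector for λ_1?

Step 1 — characteristic polynomial p(λ) = det(λI - Sigma) = λ³ - tr·λ² + c_1·λ - det, where tr = trace, c_1 = sum of the principal 2×2 minors, det = det(Sigma):
  tr = 8 + 7 + 8 = 23,
  c_1 = (8·7 - (0)²) + (8·8 - (0)²) + (7·8 - (-2)²) = 56 + 64 + 52 = 172,
  det = 8·(7·8 - (-2)²) - (0)·((0)·8 - (-2)·(0)) + (0)·((0)·(-2) - 7·(0)) = 8·(52) - (0)·(0) + (0)·(0) = 416.
  So p(λ) = λ³ - 23λ² + 172λ - 416.
Step 2 — look for an integer root (rational root theorem: any rational root is an integer divisor of 416). Testing λ = 8:
  p(8) = 512 - 1472 + 1376 - 416 = 0  ✓
  Dividing out (λ - 8): p(λ) = (λ - 8)(λ² - 15λ + 52).
Step 3 — remaining eigenvalues from the quadratic λ² - 15λ + 52 = 0:
  Δ = 15² - 4·52 = 225 - 208 = 17,  λ = (15 ± √17)/2 = (15 ± 4.1231)/2 ≈ 9.5616 or 5.4384.
  Sorted: λ_1 = 9.5616,  λ_2 = 8,  λ_3 = 5.4384  (check: sum = 23 = tr ✓).

Step 4 — unit eigenvector for λ_1 ≈ 9.5616: v spans the null space of (Sigma - λ_1 I), whose rows are
  r_1 = (-1.5616, 0, 0),  r_2 = (0, -2.5616, -2),  r_3 = (0, -2, -1.5616).
  v is orthogonal to every row, so take v ∝ r_1 × r_2 = ((0)·(-2) - (0)·(-2.5616), (0)·(0) - (-1.5616)·(-2), (-1.5616)·(-2.5616) - (0)·(0)) ≈ (0, -3.1231, 4).
  Rescale (multiply by -1 so the first nonzero entry is positive): u = (0, 3.1231, -4).
  ||u|| = √((0)² + (3.1231)² + (-4)²) = √(25.7538) ≈ 5.0748,  v_1 = u/||u|| ≈ (0, 0.6154, -0.7882) (||v_1|| = 1).

λ_1 = 9.5616,  λ_2 = 8,  λ_3 = 5.4384;  v_1 ≈ (0, 0.6154, -0.7882)


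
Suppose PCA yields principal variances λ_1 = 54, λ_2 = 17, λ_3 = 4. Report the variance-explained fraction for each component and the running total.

Step 1 — total variance = trace(Sigma) = Σ λ_i = 54 + 17 + 4 = 75.

Step 2 — fraction explained by component i = λ_i / Σ λ:
  PC1: 54/75 = 0.72
  PC2: 17/75 = 0.2267
  PC3: 4/75 = 0.0533

Step 3 — cumulative fraction after k components = (λ_1 + ... + λ_k) / Σ λ:
  k = 1: 54/75 = 0.72
  k = 2: (54 + 17)/75 = 71/75 = 0.9467
  k = 3: (54 + 17 + 4)/75 = 75/75 = 1

Summary (fraction, with percent):

explained: PC1 0.72 (72%), PC2 0.2267 (22.67%), PC3 0.0533 (5.33%);  cumulative: 0.72, 0.9467, 1


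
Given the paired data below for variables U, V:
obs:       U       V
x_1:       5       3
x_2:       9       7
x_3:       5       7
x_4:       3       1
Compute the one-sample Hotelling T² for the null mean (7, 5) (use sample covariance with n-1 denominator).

Step 1 — sample mean vector:
  mean(U) = (5 + 9 + 5 + 3) / 4 = 22/4 = 5.5
  mean(V) = (3 + 7 + 7 + 1) / 4 = 18/4 = 4.5
  x̄ = (5.5, 4.5),  deviation x̄ - mu_0 = (5.5, 4.5) - (7, 5) = (-1.5, -0.5).

Step 2 — sample covariance matrix, S[i,j] = (1/(n-1)) · Σ_k (x_{k,i} - mean_i) · (x_{k,j} - mean_j), divisor n-1 = 3:
  S[U,U] = ((-0.5)·(-0.5) + (3.5)·(3.5) + (-0.5)·(-0.5) + (-2.5)·(-2.5)) / 3 = 19/3 = 6.3333
  S[U,V] = ((-0.5)·(-1.5) + (3.5)·(2.5) + (-0.5)·(2.5) + (-2.5)·(-3.5)) / 3 = 17/3 = 5.6667
  S[V,V] = ((-1.5)·(-1.5) + (2.5)·(2.5) + (2.5)·(2.5) + (-3.5)·(-3.5)) / 3 = 27/3 = 9
  S = [[6.3333, 5.6667],
 [5.6667, 9]].

Step 3 — invert S. det(S) = 6.3333·9 - (5.6667)² = 24.8889.
  S^{-1} = (1/det) · [[d, -b], [-b, a]] = [[0.3616, -0.2277],
 [-0.2277, 0.2545]].

Step 4 — quadratic form (x̄ - mu_0)^T · S^{-1} · (x̄ - mu_0):
  S^{-1} · (x̄ - mu_0) = (-0.4286, 0.2143),
  (x̄ - mu_0)^T · [...] = (-1.5)·(-0.4286) + (-0.5)·(0.2143) = 0.5357.

Step 5 — scale by n: T² = 4 · 0.5357 = 2.1429.

T² ≈ 2.1429


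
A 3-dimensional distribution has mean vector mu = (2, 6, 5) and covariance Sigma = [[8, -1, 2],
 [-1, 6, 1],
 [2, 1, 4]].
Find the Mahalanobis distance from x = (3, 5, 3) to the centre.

Step 1 — centre the observation: (x - mu) = (1, -1, -2).

Step 2 — invert Sigma (cofactor / det for 3×3, or solve directly):
  Sigma^{-1} = [[0.1513, 0.0395, -0.0855],
 [0.0395, 0.1842, -0.0658],
 [-0.0855, -0.0658, 0.3092]].

Step 3 — form the quadratic (x - mu)^T · Sigma^{-1} · (x - mu):
  Sigma^{-1} · (x - mu) = (0.2829, -0.0132, -0.6382).
  (x - mu)^T · [Sigma^{-1} · (x - mu)] = (1)·(0.2829) + (-1)·(-0.0132) + (-2)·(-0.6382) = 1.5724.

Step 4 — take square root: d = √(1.5724) ≈ 1.2539.

d(x, mu) = √(1.5724) ≈ 1.2539


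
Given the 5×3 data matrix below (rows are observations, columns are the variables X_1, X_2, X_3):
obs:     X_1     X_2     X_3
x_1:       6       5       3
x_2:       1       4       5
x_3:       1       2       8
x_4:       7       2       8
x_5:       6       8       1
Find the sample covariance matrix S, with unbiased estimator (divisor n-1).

Step 1 — column means:
  mean(X_1) = (6 + 1 + 1 + 7 + 6) / 5 = 21/5 = 4.2
  mean(X_2) = (5 + 4 + 2 + 2 + 8) / 5 = 21/5 = 4.2
  mean(X_3) = (3 + 5 + 8 + 8 + 1) / 5 = 25/5 = 5

Step 2 — sample covariance S[i,j] = (1/(n-1)) · Σ_k (x_{k,i} - mean_i) · (x_{k,j} - mean_j), with n-1 = 4.
  S[X_1,X_1] = ((1.8)·(1.8) + (-3.2)·(-3.2) + (-3.2)·(-3.2) + (2.8)·(2.8) + (1.8)·(1.8)) / 4 = 34.8/4 = 8.7
  S[X_1,X_2] = ((1.8)·(0.8) + (-3.2)·(-0.2) + (-3.2)·(-2.2) + (2.8)·(-2.2) + (1.8)·(3.8)) / 4 = 9.8/4 = 2.45
  S[X_1,X_3] = ((1.8)·(-2) + (-3.2)·(0) + (-3.2)·(3) + (2.8)·(3) + (1.8)·(-4)) / 4 = -12/4 = -3
  S[X_2,X_2] = ((0.8)·(0.8) + (-0.2)·(-0.2) + (-2.2)·(-2.2) + (-2.2)·(-2.2) + (3.8)·(3.8)) / 4 = 24.8/4 = 6.2
  S[X_2,X_3] = ((0.8)·(-2) + (-0.2)·(0) + (-2.2)·(3) + (-2.2)·(3) + (3.8)·(-4)) / 4 = -30/4 = -7.5
  S[X_3,X_3] = ((-2)·(-2) + (0)·(0) + (3)·(3) + (3)·(3) + (-4)·(-4)) / 4 = 38/4 = 9.5

S is symmetric (S[j,i] = S[i,j]). Assembling:

S = [[8.7, 2.45, -3],
 [2.45, 6.2, -7.5],
 [-3, -7.5, 9.5]]


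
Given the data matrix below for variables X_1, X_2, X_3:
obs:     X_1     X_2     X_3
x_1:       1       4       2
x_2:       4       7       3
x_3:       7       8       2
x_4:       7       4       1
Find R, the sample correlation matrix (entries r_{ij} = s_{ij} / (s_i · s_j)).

Step 1 — column means:
  mean(X_1) = (1 + 4 + 7 + 7) / 4 = 19/4 = 4.75
  mean(X_2) = (4 + 7 + 8 + 4) / 4 = 23/4 = 5.75
  mean(X_3) = (2 + 3 + 2 + 1) / 4 = 8/4 = 2

Step 2 — sample variances and covariances s[i,j] = (1/(n-1)) · Σ_k (x_{k,i} - mean_i) · (x_{k,j} - mean_j), with n-1 = 3:
  s[X_1,X_1] = ((-3.75)·(-3.75) + (-0.75)·(-0.75) + (2.25)·(2.25) + (2.25)·(2.25)) / 3 = 24.75/3 = 8.25
  s[X_1,X_2] = ((-3.75)·(-1.75) + (-0.75)·(1.25) + (2.25)·(2.25) + (2.25)·(-1.75)) / 3 = 6.75/3 = 2.25
  s[X_1,X_3] = ((-3.75)·(0) + (-0.75)·(1) + (2.25)·(0) + (2.25)·(-1)) / 3 = -3/3 = -1
  s[X_2,X_2] = ((-1.75)·(-1.75) + (1.25)·(1.25) + (2.25)·(2.25) + (-1.75)·(-1.75)) / 3 = 12.75/3 = 4.25
  s[X_2,X_3] = ((-1.75)·(0) + (1.25)·(1) + (2.25)·(0) + (-1.75)·(-1)) / 3 = 3/3 = 1
  s[X_3,X_3] = ((0)·(0) + (1)·(1) + (0)·(0) + (-1)·(-1)) / 3 = 2/3 = 0.6667
  Sample standard deviations s_i = √(s[i,i]):
  s(X_1) = √(8.25) = 2.8723
  s(X_2) = √(4.25) = 2.0616
  s(X_3) = √(0.6667) = 0.8165

Step 3 — r_{ij} = s_{ij} / (s_i · s_j):
  r[X_1,X_1] = 1 (diagonal).
  r[X_1,X_2] = 2.25 / (2.8723 · 2.0616) = 2.25 / 5.9214 = 0.38
  r[X_1,X_3] = -1 / (2.8723 · 0.8165) = -1 / 2.3452 = -0.4264
  r[X_2,X_2] = 1 (diagonal).
  r[X_2,X_3] = 1 / (2.0616 · 0.8165) = 1 / 1.6833 = 0.5941
  r[X_3,X_3] = 1 (diagonal).

R is symmetric with unit diagonal. Assembling:

R = [[1, 0.38, -0.4264],
 [0.38, 1, 0.5941],
 [-0.4264, 0.5941, 1]]


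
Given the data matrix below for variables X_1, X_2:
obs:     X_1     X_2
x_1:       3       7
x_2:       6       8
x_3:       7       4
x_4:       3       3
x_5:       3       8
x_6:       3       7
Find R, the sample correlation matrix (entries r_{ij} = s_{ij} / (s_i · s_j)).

Step 1 — column means:
  mean(X_1) = (3 + 6 + 7 + 3 + 3 + 3) / 6 = 25/6 = 4.1667
  mean(X_2) = (7 + 8 + 4 + 3 + 8 + 7) / 6 = 37/6 = 6.1667

Step 2 — sample variances and covariances s[i,j] = (1/(n-1)) · Σ_k (x_{k,i} - mean_i) · (x_{k,j} - mean_j), with n-1 = 5:
  s[X_1,X_1] = ((-1.1667)·(-1.1667) + (1.8333)·(1.8333) + (2.8333)·(2.8333) + (-1.1667)·(-1.1667) + (-1.1667)·(-1.1667) + (-1.1667)·(-1.1667)) / 5 = 16.8333/5 = 3.3667
  s[X_1,X_2] = ((-1.1667)·(0.8333) + (1.8333)·(1.8333) + (2.8333)·(-2.1667) + (-1.1667)·(-3.1667) + (-1.1667)·(1.8333) + (-1.1667)·(0.8333)) / 5 = -3.1667/5 = -0.6333
  s[X_2,X_2] = ((0.8333)·(0.8333) + (1.8333)·(1.8333) + (-2.1667)·(-2.1667) + (-3.1667)·(-3.1667) + (1.8333)·(1.8333) + (0.8333)·(0.8333)) / 5 = 22.8333/5 = 4.5667
  Sample standard deviations s_i = √(s[i,i]):
  s(X_1) = √(3.3667) = 1.8348
  s(X_2) = √(4.5667) = 2.137

Step 3 — r_{ij} = s_{ij} / (s_i · s_j):
  r[X_1,X_1] = 1 (diagonal).
  r[X_1,X_2] = -0.6333 / (1.8348 · 2.137) = -0.6333 / 3.921 = -0.1615
  r[X_2,X_2] = 1 (diagonal).

R is symmetric with unit diagonal. Assembling:

R = [[1, -0.1615],
 [-0.1615, 1]]


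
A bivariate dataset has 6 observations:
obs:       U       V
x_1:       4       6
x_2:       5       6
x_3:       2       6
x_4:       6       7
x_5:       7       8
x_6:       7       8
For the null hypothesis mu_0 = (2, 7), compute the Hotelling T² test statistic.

Step 1 — sample mean vector:
  mean(U) = (4 + 5 + 2 + 6 + 7 + 7) / 6 = 31/6 = 5.1667
  mean(V) = (6 + 6 + 6 + 7 + 8 + 8) / 6 = 41/6 = 6.8333
  x̄ = (5.1667, 6.8333),  deviation x̄ - mu_0 = (5.1667, 6.8333) - (2, 7) = (3.1667, -0.1667).

Step 2 — sample covariance matrix, S[i,j] = (1/(n-1)) · Σ_k (x_{k,i} - mean_i) · (x_{k,j} - mean_j), divisor n-1 = 5:
  S[U,U] = ((-1.1667)·(-1.1667) + (-0.1667)·(-0.1667) + (-3.1667)·(-3.1667) + (0.8333)·(0.8333) + (1.8333)·(1.8333) + (1.8333)·(1.8333)) / 5 = 18.8333/5 = 3.7667
  S[U,V] = ((-1.1667)·(-0.8333) + (-0.1667)·(-0.8333) + (-3.1667)·(-0.8333) + (0.8333)·(0.1667) + (1.8333)·(1.1667) + (1.8333)·(1.1667)) / 5 = 8.1667/5 = 1.6333
  S[V,V] = ((-0.8333)·(-0.8333) + (-0.8333)·(-0.8333) + (-0.8333)·(-0.8333) + (0.1667)·(0.1667) + (1.1667)·(1.1667) + (1.1667)·(1.1667)) / 5 = 4.8333/5 = 0.9667
  S = [[3.7667, 1.6333],
 [1.6333, 0.9667]].

Step 3 — invert S. det(S) = 3.7667·0.9667 - (1.6333)² = 0.9733.
  S^{-1} = (1/det) · [[d, -b], [-b, a]] = [[0.9932, -1.6781],
 [-1.6781, 3.8699]].

Step 4 — quadratic form (x̄ - mu_0)^T · S^{-1} · (x̄ - mu_0):
  S^{-1} · (x̄ - mu_0) = (3.4247, -5.9589),
  (x̄ - mu_0)^T · [...] = (3.1667)·(3.4247) + (-0.1667)·(-5.9589) = 11.8379.

Step 5 — scale by n: T² = 6 · 11.8379 = 71.0274.

T² ≈ 71.0274


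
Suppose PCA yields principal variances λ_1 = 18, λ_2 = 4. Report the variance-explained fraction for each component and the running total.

Step 1 — total variance = trace(Sigma) = Σ λ_i = 18 + 4 = 22.

Step 2 — fraction explained by component i = λ_i / Σ λ:
  PC1: 18/22 = 0.8182
  PC2: 4/22 = 0.1818

Step 3 — cumulative fraction after k components = (λ_1 + ... + λ_k) / Σ λ:
  k = 1: 18/22 = 0.8182
  k = 2: (18 + 4)/22 = 22/22 = 1

Summary (fraction, with percent):

explained: PC1 0.8182 (81.82%), PC2 0.1818 (18.18%);  cumulative: 0.8182, 1


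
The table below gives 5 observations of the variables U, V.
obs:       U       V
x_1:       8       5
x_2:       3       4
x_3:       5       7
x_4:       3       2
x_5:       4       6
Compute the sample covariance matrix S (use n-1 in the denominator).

Step 1 — column means:
  mean(U) = (8 + 3 + 5 + 3 + 4) / 5 = 23/5 = 4.6
  mean(V) = (5 + 4 + 7 + 2 + 6) / 5 = 24/5 = 4.8

Step 2 — sample covariance S[i,j] = (1/(n-1)) · Σ_k (x_{k,i} - mean_i) · (x_{k,j} - mean_j), with n-1 = 4.
  S[U,U] = ((3.4)·(3.4) + (-1.6)·(-1.6) + (0.4)·(0.4) + (-1.6)·(-1.6) + (-0.6)·(-0.6)) / 4 = 17.2/4 = 4.3
  S[U,V] = ((3.4)·(0.2) + (-1.6)·(-0.8) + (0.4)·(2.2) + (-1.6)·(-2.8) + (-0.6)·(1.2)) / 4 = 6.6/4 = 1.65
  S[V,V] = ((0.2)·(0.2) + (-0.8)·(-0.8) + (2.2)·(2.2) + (-2.8)·(-2.8) + (1.2)·(1.2)) / 4 = 14.8/4 = 3.7

S is symmetric (S[j,i] = S[i,j]). Assembling:

S = [[4.3, 1.65],
 [1.65, 3.7]]


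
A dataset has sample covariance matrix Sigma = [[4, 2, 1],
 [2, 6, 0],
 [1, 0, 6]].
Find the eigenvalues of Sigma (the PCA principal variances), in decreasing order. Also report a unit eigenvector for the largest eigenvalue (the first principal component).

Step 1 — characteristic polynomial p(λ) = det(λI - Sigma) = λ³ - tr·λ² + c_1·λ - det, where tr = trace, c_1 = sum of the principal 2×2 minors, det = det(Sigma):
  tr = 4 + 6 + 6 = 16,
  c_1 = (4·6 - (2)²) + (4·6 - (1)²) + (6·6 - (0)²) = 20 + 23 + 36 = 79,
  det = 4·(6·6 - (0)²) - (2)·((2)·6 - (0)·(1)) + (1)·((2)·(0) - 6·(1)) = 4·(36) - (2)·(12) + (1)·(-6) = 114.
  So p(λ) = λ³ - 16λ² + 79λ - 114.
Step 2 — look for an integer root (rational root theorem: any rational root is an integer divisor of 114). Testing λ = 6:
  p(6) = 216 - 576 + 474 - 114 = 0  ✓
  Dividing out (λ - 6): p(λ) = (λ - 6)(λ² - 10λ + 19).
Step 3 — remaining eigenvalues from the quadratic λ² - 10λ + 19 = 0:
  Δ = 10² - 4·19 = 100 - 76 = 24,  λ = (10 ± √24)/2 = (10 ± 4.899)/2 ≈ 7.4495 or 2.5505.
  Sorted: λ_1 = 7.4495,  λ_2 = 6,  λ_3 = 2.5505  (check: sum = 16 = tr ✓).

Step 4 — unit eigenvector for λ_1 ≈ 7.4495: v spans the null space of (Sigma - λ_1 I), whose rows are
  r_1 = (-3.4495, 2, 1),  r_2 = (2, -1.4495, 0),  r_3 = (1, 0, -1.4495).
  v is orthogonal to every row, so take v ∝ r_1 × r_2 = ((2)·(0) - (1)·(-1.4495), (1)·(2) - (-3.4495)·(0), (-3.4495)·(-1.4495) - (2)·(2)) ≈ (1.4495, 2, 1).
  Let u = (1.4495, 2, 1).
  ||u|| = √((1.4495)² + (2)² + (1)²) = √(7.101) ≈ 2.6648,  v_1 = u/||u|| ≈ (0.5439, 0.7505, 0.3753) (||v_1|| = 1).

λ_1 = 7.4495,  λ_2 = 6,  λ_3 = 2.5505;  v_1 ≈ (0.5439, 0.7505, 0.3753)


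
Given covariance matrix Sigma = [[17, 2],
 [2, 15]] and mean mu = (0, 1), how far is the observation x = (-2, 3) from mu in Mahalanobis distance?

Step 1 — centre the observation: (x - mu) = (-2, 2).

Step 2 — invert Sigma. det(Sigma) = 17·15 - (2)² = 251.
  Sigma^{-1} = (1/det) · [[d, -b], [-b, a]] = [[0.0598, -0.008],
 [-0.008, 0.0677]].

Step 3 — form the quadratic (x - mu)^T · Sigma^{-1} · (x - mu):
  Sigma^{-1} · (x - mu) = (-0.1355, 0.1514).
  (x - mu)^T · [Sigma^{-1} · (x - mu)] = (-2)·(-0.1355) + (2)·(0.1514) = 0.5737.

Step 4 — take square root: d = √(0.5737) ≈ 0.7574.

d(x, mu) = √(0.5737) ≈ 0.7574


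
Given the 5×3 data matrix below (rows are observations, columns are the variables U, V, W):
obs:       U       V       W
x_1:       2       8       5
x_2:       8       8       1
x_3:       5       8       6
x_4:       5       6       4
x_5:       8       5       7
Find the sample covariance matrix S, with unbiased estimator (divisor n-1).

Step 1 — column means:
  mean(U) = (2 + 8 + 5 + 5 + 8) / 5 = 28/5 = 5.6
  mean(V) = (8 + 8 + 8 + 6 + 5) / 5 = 35/5 = 7
  mean(W) = (5 + 1 + 6 + 4 + 7) / 5 = 23/5 = 4.6

Step 2 — sample covariance S[i,j] = (1/(n-1)) · Σ_k (x_{k,i} - mean_i) · (x_{k,j} - mean_j), with n-1 = 4.
  S[U,U] = ((-3.6)·(-3.6) + (2.4)·(2.4) + (-0.6)·(-0.6) + (-0.6)·(-0.6) + (2.4)·(2.4)) / 4 = 25.2/4 = 6.3
  S[U,V] = ((-3.6)·(1) + (2.4)·(1) + (-0.6)·(1) + (-0.6)·(-1) + (2.4)·(-2)) / 4 = -6/4 = -1.5
  S[U,W] = ((-3.6)·(0.4) + (2.4)·(-3.6) + (-0.6)·(1.4) + (-0.6)·(-0.6) + (2.4)·(2.4)) / 4 = -4.8/4 = -1.2
  S[V,V] = ((1)·(1) + (1)·(1) + (1)·(1) + (-1)·(-1) + (-2)·(-2)) / 4 = 8/4 = 2
  S[V,W] = ((1)·(0.4) + (1)·(-3.6) + (1)·(1.4) + (-1)·(-0.6) + (-2)·(2.4)) / 4 = -6/4 = -1.5
  S[W,W] = ((0.4)·(0.4) + (-3.6)·(-3.6) + (1.4)·(1.4) + (-0.6)·(-0.6) + (2.4)·(2.4)) / 4 = 21.2/4 = 5.3

S is symmetric (S[j,i] = S[i,j]). Assembling:

S = [[6.3, -1.5, -1.2],
 [-1.5, 2, -1.5],
 [-1.2, -1.5, 5.3]]


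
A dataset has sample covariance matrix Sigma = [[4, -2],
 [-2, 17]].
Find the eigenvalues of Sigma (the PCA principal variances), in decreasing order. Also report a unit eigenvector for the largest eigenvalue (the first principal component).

Step 1 — characteristic polynomial of 2×2 Sigma:
  det(Sigma - λI) = λ² - trace · λ + det = 0.
  trace = 4 + 17 = 21, det = 4·17 - (-2)² = 64.
Step 2 — discriminant:
  Δ = trace² - 4·det = 441 - 256 = 185.
Step 3 — eigenvalues:
  λ = (trace ± √Δ)/2 = (21 ± 13.6015)/2,
  λ_1 = 17.3007,  λ_2 = 3.6993.

Step 4 — unit eigenvector for λ_1: solve (Sigma - λ_1 I)v = 0. First row:
  (4 - 17.3007)·v_x + (-2)·v_y = 0, i.e. (-13.3007)·v_x + (-2)·v_y = 0,
  so v ∝ (b, λ_1 - a) = (-2, 13.3007); multiply by -1 so the first entry is positive: u = (2, -13.3007).
  ||u|| = √((2)² + (-13.3007)²) = √(180.9096) ≈ 13.4503,
  v_1 = u/||u|| ≈ (0.1487, -0.9889) (||v_1|| = 1).

λ_1 = 17.3007,  λ_2 = 3.6993;  v_1 ≈ (0.1487, -0.9889)


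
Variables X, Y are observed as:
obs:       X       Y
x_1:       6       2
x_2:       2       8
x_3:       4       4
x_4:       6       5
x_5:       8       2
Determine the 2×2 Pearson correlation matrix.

Step 1 — column means:
  mean(X) = (6 + 2 + 4 + 6 + 8) / 5 = 26/5 = 5.2
  mean(Y) = (2 + 8 + 4 + 5 + 2) / 5 = 21/5 = 4.2

Step 2 — sample variances and covariances s[i,j] = (1/(n-1)) · Σ_k (x_{k,i} - mean_i) · (x_{k,j} - mean_j), with n-1 = 4:
  s[X,X] = ((0.8)·(0.8) + (-3.2)·(-3.2) + (-1.2)·(-1.2) + (0.8)·(0.8) + (2.8)·(2.8)) / 4 = 20.8/4 = 5.2
  s[X,Y] = ((0.8)·(-2.2) + (-3.2)·(3.8) + (-1.2)·(-0.2) + (0.8)·(0.8) + (2.8)·(-2.2)) / 4 = -19.2/4 = -4.8
  s[Y,Y] = ((-2.2)·(-2.2) + (3.8)·(3.8) + (-0.2)·(-0.2) + (0.8)·(0.8) + (-2.2)·(-2.2)) / 4 = 24.8/4 = 6.2
  Sample standard deviations s_i = √(s[i,i]):
  s(X) = √(5.2) = 2.2804
  s(Y) = √(6.2) = 2.49

Step 3 — r_{ij} = s_{ij} / (s_i · s_j):
  r[X,X] = 1 (diagonal).
  r[X,Y] = -4.8 / (2.2804 · 2.49) = -4.8 / 5.678 = -0.8454
  r[Y,Y] = 1 (diagonal).

R is symmetric with unit diagonal. Assembling:

R = [[1, -0.8454],
 [-0.8454, 1]]


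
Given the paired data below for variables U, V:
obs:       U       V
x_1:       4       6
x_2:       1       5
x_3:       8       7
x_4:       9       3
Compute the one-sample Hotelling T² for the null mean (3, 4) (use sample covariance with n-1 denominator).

Step 1 — sample mean vector:
  mean(U) = (4 + 1 + 8 + 9) / 4 = 22/4 = 5.5
  mean(V) = (6 + 5 + 7 + 3) / 4 = 21/4 = 5.25
  x̄ = (5.5, 5.25),  deviation x̄ - mu_0 = (5.5, 5.25) - (3, 4) = (2.5, 1.25).

Step 2 — sample covariance matrix, S[i,j] = (1/(n-1)) · Σ_k (x_{k,i} - mean_i) · (x_{k,j} - mean_j), divisor n-1 = 3:
  S[U,U] = ((-1.5)·(-1.5) + (-4.5)·(-4.5) + (2.5)·(2.5) + (3.5)·(3.5)) / 3 = 41/3 = 13.6667
  S[U,V] = ((-1.5)·(0.75) + (-4.5)·(-0.25) + (2.5)·(1.75) + (3.5)·(-2.25)) / 3 = -3.5/3 = -1.1667
  S[V,V] = ((0.75)·(0.75) + (-0.25)·(-0.25) + (1.75)·(1.75) + (-2.25)·(-2.25)) / 3 = 8.75/3 = 2.9167
  S = [[13.6667, -1.1667],
 [-1.1667, 2.9167]].

Step 3 — invert S. det(S) = 13.6667·2.9167 - (-1.1667)² = 38.5.
  S^{-1} = (1/det) · [[d, -b], [-b, a]] = [[0.0758, 0.0303],
 [0.0303, 0.355]].

Step 4 — quadratic form (x̄ - mu_0)^T · S^{-1} · (x̄ - mu_0):
  S^{-1} · (x̄ - mu_0) = (0.2273, 0.5195),
  (x̄ - mu_0)^T · [...] = (2.5)·(0.2273) + (1.25)·(0.5195) = 1.2175.

Step 5 — scale by n: T² = 4 · 1.2175 = 4.8701.

T² ≈ 4.8701


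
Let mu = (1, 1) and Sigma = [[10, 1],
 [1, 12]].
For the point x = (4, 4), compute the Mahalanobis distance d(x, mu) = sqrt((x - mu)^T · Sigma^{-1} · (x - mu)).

Step 1 — centre the observation: (x - mu) = (3, 3).

Step 2 — invert Sigma. det(Sigma) = 10·12 - (1)² = 119.
  Sigma^{-1} = (1/det) · [[d, -b], [-b, a]] = [[0.1008, -0.0084],
 [-0.0084, 0.084]].

Step 3 — form the quadratic (x - mu)^T · Sigma^{-1} · (x - mu):
  Sigma^{-1} · (x - mu) = (0.2773, 0.2269).
  (x - mu)^T · [Sigma^{-1} · (x - mu)] = (3)·(0.2773) + (3)·(0.2269) = 1.5126.

Step 4 — take square root: d = √(1.5126) ≈ 1.2299.

d(x, mu) = √(1.5126) ≈ 1.2299


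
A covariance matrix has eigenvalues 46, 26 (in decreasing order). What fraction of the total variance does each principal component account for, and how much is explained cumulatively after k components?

Step 1 — total variance = trace(Sigma) = Σ λ_i = 46 + 26 = 72.

Step 2 — fraction explained by component i = λ_i / Σ λ:
  PC1: 46/72 = 0.6389
  PC2: 26/72 = 0.3611

Step 3 — cumulative fraction after k components = (λ_1 + ... + λ_k) / Σ λ:
  k = 1: 46/72 = 0.6389
  k = 2: (46 + 26)/72 = 72/72 = 1

Summary (fraction, with percent):

explained: PC1 0.6389 (63.89%), PC2 0.3611 (36.11%);  cumulative: 0.6389, 1


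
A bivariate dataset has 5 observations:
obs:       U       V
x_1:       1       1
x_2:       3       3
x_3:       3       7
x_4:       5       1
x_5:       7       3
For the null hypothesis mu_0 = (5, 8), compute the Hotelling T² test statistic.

Step 1 — sample mean vector:
  mean(U) = (1 + 3 + 3 + 5 + 7) / 5 = 19/5 = 3.8
  mean(V) = (1 + 3 + 7 + 1 + 3) / 5 = 15/5 = 3
  x̄ = (3.8, 3),  deviation x̄ - mu_0 = (3.8, 3) - (5, 8) = (-1.2, -5).

Step 2 — sample covariance matrix, S[i,j] = (1/(n-1)) · Σ_k (x_{k,i} - mean_i) · (x_{k,j} - mean_j), divisor n-1 = 4:
  S[U,U] = ((-2.8)·(-2.8) + (-0.8)·(-0.8) + (-0.8)·(-0.8) + (1.2)·(1.2) + (3.2)·(3.2)) / 4 = 20.8/4 = 5.2
  S[U,V] = ((-2.8)·(-2) + (-0.8)·(0) + (-0.8)·(4) + (1.2)·(-2) + (3.2)·(0)) / 4 = 0/4 = 0
  S[V,V] = ((-2)·(-2) + (0)·(0) + (4)·(4) + (-2)·(-2) + (0)·(0)) / 4 = 24/4 = 6
  S = [[5.2, 0],
 [0, 6]].

Step 3 — invert S. det(S) = 5.2·6 - (0)² = 31.2.
  S^{-1} = (1/det) · [[d, -b], [-b, a]] = [[0.1923, 0],
 [0, 0.1667]].

Step 4 — quadratic form (x̄ - mu_0)^T · S^{-1} · (x̄ - mu_0):
  S^{-1} · (x̄ - mu_0) = (-0.2308, -0.8333),
  (x̄ - mu_0)^T · [...] = (-1.2)·(-0.2308) + (-5)·(-0.8333) = 4.4436.

Step 5 — scale by n: T² = 5 · 4.4436 = 22.2179.

T² ≈ 22.2179
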